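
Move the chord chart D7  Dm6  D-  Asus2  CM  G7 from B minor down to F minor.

Ab7 Abm6 Ab- Ebsus2 GbM Db7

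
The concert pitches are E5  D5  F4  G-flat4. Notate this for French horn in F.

The French horn in F sounds a perfect fifth below written, so the written part must be a perfect fifth above concert — transpose each note up.
E5 -> B5
D5 -> A5
F4 -> C5
Gb4 -> Db5

B5 A5 C5 Db5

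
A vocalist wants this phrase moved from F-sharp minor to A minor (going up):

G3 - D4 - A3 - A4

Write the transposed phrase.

Bb3 F4 C4 C5

F-sharp minor to A minor up is a minor third, so every note moves up by that interval.
G3 gives Bb3
D4 gives F4
A3 gives C4
A4 gives C5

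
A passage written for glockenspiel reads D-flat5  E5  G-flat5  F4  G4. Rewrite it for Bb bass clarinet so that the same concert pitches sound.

First find concert pitch: the glockenspiel sounds a perfect fifteenth above written, so D-flat5 E5 G-flat5 F4 G4 sounds Db7 E7 Gb7 F6 G6.
Then write for Bb bass clarinet: it sounds a major ninth below written, so the part must be a major ninth above concert.
Db7 → Eb8
E7 → F#8
Gb7 → Ab8
F6 → G7
G6 → A7

Eb8 F#8 Ab8 G7 A7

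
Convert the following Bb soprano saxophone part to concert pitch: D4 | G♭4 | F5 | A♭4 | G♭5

Written C4 on the Bb soprano saxophone sounds as Bb3, a major second lower; apply that shift to every note.
D4 → C4
Gb4 → Fb4
F5 → Eb5
Ab4 → Gb4
Gb5 → Fb5

C4 Fb4 Eb5 Gb4 Fb5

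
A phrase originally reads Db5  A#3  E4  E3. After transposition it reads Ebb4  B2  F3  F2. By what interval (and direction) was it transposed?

down a major seventh

Take the first pair: Db5 → Ebb4. D to E spans 7 letter names, so the interval is some kind of seventh.
Ebb4 to Db5 is 11 semitones, which makes it a major seventh; the second version is lower, so the direction is down.
Checking another pair — E3 → F2 — gives the same interval.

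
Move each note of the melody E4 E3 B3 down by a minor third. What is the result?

C#4 C#3 G#3

E4 down a minor third is C#4.
A minor third down from E3 gives C#3.
B3 down a minor third is G#3.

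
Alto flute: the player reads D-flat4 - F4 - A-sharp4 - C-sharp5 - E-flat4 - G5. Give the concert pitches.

Written C4 on the alto flute sounds as G3, a perfect fourth lower; apply that shift to every note.
Db4 → Ab3
F4 → C4
A#4 → E#4
C#5 → G#4
Eb4 → Bb3
G5 → D5

Ab3 C4 E#4 G#4 Bb3 D5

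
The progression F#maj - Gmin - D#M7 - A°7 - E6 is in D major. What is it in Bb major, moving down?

D major down to Bb major is a major third; each chord root moves by that interval while the quality stays the same.
F#maj: root F# down a major third → D, giving Dmaj.
Gmin: root G down a major third → Eb, giving Ebmin.
D#M7: root D# down a major third → B, giving BM7.
A°7: root A down a major third → F, giving F°7.
E6: root E down a major third → C, giving C6.

Dmaj Ebmin BM7 F°7 C6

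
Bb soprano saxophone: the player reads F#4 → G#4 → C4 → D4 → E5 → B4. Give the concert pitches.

E4 F#4 Bb3 C4 D5 A4

The Bb soprano saxophone sounds a major second below written, so transpose each written note down a major second.
F#4 gives E4
G#4 gives F#4
C4 gives Bb3
D4 gives C4
E5 gives D5
B4 gives A4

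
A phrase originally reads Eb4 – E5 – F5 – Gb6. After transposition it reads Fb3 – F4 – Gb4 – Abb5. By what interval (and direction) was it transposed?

down a major seventh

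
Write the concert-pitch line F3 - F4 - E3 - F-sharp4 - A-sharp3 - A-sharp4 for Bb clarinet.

G3 G4 F#3 G#4 B#3 B#4

The Bb clarinet sounds a major second below written, so the written part must be a major second above concert — transpose each note up.
F3 becomes G3
F4 becomes G4
E3 becomes F#3
F#4 becomes G#4
A#3 becomes B#3
A#4 becomes B#4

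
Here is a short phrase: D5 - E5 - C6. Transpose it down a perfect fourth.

A4 B4 G5

D5 down a perfect fourth is A4.
E5: a fourth down reaches B, and 5 semitones makes it B4.
A perfect fourth down from C6 gives G5.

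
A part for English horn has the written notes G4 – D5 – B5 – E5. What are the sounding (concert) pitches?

C4 G4 E5 A4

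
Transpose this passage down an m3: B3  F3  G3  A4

G#3 D3 E3 F#4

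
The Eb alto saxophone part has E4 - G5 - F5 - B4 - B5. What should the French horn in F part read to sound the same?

D4 F5 Eb5 A4 A5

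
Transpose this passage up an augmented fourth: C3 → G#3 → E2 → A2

F#3 C##4 A#2 D#3

C3 up an augmented fourth is F#3.
An augmented fourth up from G#3 gives C##4.
E2: a fourth up reaches A, and 6 semitones makes it A#2.
An augmented fourth up from A2 gives D#3.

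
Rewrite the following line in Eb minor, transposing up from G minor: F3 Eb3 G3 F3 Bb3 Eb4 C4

Db4 Cb4 Eb4 Db4 Gb4 Cb5 Ab4

G minor to Eb minor up is a minor sixth, so every note moves up by that interval.
F3 to Db4
Eb3 to Cb4
G3 to Eb4
F3 to Db4
Bb3 to Gb4
Eb4 to Cb5
C4 to Ab4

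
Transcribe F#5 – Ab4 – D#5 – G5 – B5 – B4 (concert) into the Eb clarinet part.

Written C4 sounds as Eb4 on the Eb clarinet, so concert pitches are written a minor third down.
F#5 becomes D#5
Ab4 becomes F4
D#5 becomes B#4
G5 becomes E5
B5 becomes G#5
B4 becomes G#4

D#5 F4 B#4 E5 G#5 G#4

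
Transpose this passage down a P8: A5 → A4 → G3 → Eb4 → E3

A5 becomes A4
A4 becomes A3
G3 becomes G2
Eb4 becomes Eb3
E3 becomes E2

A4 A3 G2 Eb3 E2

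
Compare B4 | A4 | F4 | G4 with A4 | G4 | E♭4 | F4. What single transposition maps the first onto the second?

down a major second

Take the first pair: B4 → A4. B to A spans 2 letter names, so the interval is some kind of second.
A4 to B4 is 2 semitones, which makes it a major second; the second version is lower, so the direction is down.
Checking another pair — G4 → F4 — gives the same interval.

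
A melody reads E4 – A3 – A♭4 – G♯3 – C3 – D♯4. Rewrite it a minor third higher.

G4 C4 Cb5 B3 Eb3 F#4

A minor third up from E4 gives G4.
A minor third up from A3 gives C4.
A minor third up from Ab4 gives Cb5.
G#3 up a minor third is B3.
A minor third up from C3 gives Eb3.
A minor third up from D#4 gives F#4.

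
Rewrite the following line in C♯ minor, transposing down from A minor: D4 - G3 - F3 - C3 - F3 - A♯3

From A down to C♯ is a minor sixth; apply that to each pitch.
D4 gives F#3
G3 gives B2
F3 gives A2
C3 gives E2
F3 gives A2
A#3 gives C##3

F#3 B2 A2 E2 A2 C##3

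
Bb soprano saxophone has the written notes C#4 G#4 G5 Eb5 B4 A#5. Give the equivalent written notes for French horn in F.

F#4 C#5 C6 Ab5 E5 D#6

First find concert pitch: the Bb soprano saxophone sounds a major second below written, so C#4 G#4 G5 Eb5 B4 A#5 sounds B3 F#4 F5 Db5 A4 G#5.
Then write for French horn in F: it sounds a perfect fifth below written, so the part must be a perfect fifth above concert.
B3 → F#4
F#4 → C#5
F5 → C6
Db5 → Ab5
A4 → E5
G#5 → D#6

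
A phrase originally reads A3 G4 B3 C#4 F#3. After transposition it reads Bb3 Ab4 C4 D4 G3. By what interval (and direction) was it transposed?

From A3 to Bb3 is 2 letter names — a second of some quality.
A3 to Bb3 is 1 semitone, which makes it a minor second; the second version is higher, so the direction is up.
Checking another pair — F#3 → G3 — gives the same interval.

up a minor second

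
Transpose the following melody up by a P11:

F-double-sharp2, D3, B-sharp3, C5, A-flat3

B#3 G4 E#5 F6 Db5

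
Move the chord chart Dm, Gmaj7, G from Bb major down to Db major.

Bb major down to Db major is a major sixth; each chord root moves by that interval while the quality stays the same.
Dm: root D down a major sixth → F, giving Fm.
Gmaj7: root G down a major sixth → Bb, giving Bbmaj7.
G: root G down a major sixth → Bb, giving Bb.

Fm Bbmaj7 Bb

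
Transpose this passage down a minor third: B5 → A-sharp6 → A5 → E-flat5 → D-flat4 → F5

G#5 F##6 F#5 C5 Bb3 D5

B5: a third down reaches G, and 3 semitones makes it G#5.
A minor third down from A#6 gives F##6.
A5 down a minor third is F#5.
Eb5 down a minor third is C5.
A minor third down from Db4 gives Bb3.
F5: a third down reaches D, and 3 semitones makes it D5.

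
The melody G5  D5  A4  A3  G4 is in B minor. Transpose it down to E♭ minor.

Cb5 Gb4 Db4 Db3 Cb4

B minor to E♭ minor down is an augmented fifth, so every note moves down by that interval.
G5 becomes Cb5
D5 becomes Gb4
A4 becomes Db4
A3 becomes Db3
G4 becomes Cb4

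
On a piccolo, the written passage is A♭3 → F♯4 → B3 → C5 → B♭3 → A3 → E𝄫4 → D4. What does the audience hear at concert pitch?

Ab4 F#5 B4 C6 Bb4 A4 Ebb5 D5

Written C4 on the piccolo sounds as C5, a perfect octave higher; apply that shift to every note.
Ab3 to Ab4
F#4 to F#5
B3 to B4
C5 to C6
Bb3 to Bb4
A3 to A4
Ebb4 to Ebb5
D4 to D5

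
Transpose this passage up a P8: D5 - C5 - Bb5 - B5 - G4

D6 C6 Bb6 B6 G5

D5 -> D6
C5 -> C6
Bb5 -> Bb6
B5 -> B6
G4 -> G5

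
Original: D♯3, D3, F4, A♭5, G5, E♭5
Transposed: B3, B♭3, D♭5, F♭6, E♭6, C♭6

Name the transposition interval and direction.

From D#3 to B3 is 6 letter names — a sixth of some quality.
D#3 to B3 is 8 semitones, which makes it a minor sixth; the second version is higher, so the direction is up.
Checking another pair — Eb5 → Cb6 — gives the same interval.

up a minor sixth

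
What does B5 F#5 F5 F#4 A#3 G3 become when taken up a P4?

B5 up a perfect fourth is E6.
F#5 up a perfect fourth is B5.
A perfect fourth up from F5 gives Bb5.
F#4: a fourth up reaches B, and 5 semitones makes it B4.
A perfect fourth up from A#3 gives D#4.
A perfect fourth up from G3 gives C4.

E6 B5 Bb5 B4 D#4 C4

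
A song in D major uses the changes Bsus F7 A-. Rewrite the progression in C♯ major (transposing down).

A#sus E7 G#-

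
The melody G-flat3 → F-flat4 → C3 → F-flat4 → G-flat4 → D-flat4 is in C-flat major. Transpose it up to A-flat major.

Eb4 Db5 A3 Db5 Eb5 Bb4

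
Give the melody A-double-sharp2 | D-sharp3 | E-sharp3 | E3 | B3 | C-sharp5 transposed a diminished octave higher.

A#3 D4 E4 Eb4 Bb4 C6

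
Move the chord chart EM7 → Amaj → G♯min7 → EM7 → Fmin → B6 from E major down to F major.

FM7 Bbmaj Amin7 FM7 Gbmin C6

E major down to F major is a major seventh; each chord root moves by that interval while the quality stays the same.
EM7: root E down a major seventh → F, giving FM7.
Amaj: root A down a major seventh → Bb, giving Bbmaj.
G♯min7: root G♯ down a major seventh → A, giving Amin7.
EM7: root E down a major seventh → F, giving FM7.
Fmin: root F down a major seventh → Gb, giving Gbmin.
B6: root B down a major seventh → C, giving C6.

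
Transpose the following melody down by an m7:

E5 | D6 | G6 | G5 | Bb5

E5 down a minor seventh is F#4.
A minor seventh down from D6 gives E5.
A minor seventh down from G6 gives A5.
G5 down a minor seventh is A4.
Bb5 down a minor seventh is C5.

F#4 E5 A5 A4 C5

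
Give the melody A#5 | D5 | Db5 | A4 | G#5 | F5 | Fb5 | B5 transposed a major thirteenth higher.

F##7 B6 Bb6 F#6 E#7 D7 Db7 G#7

A#5 gives F##7
D5 gives B6
Db5 gives Bb6
A4 gives F#6
G#5 gives E#7
F5 gives D7
Fb5 gives Db7
B5 gives G#7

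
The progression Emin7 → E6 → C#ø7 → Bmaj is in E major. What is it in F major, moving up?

Fmin7 F6 Dø7 Cmaj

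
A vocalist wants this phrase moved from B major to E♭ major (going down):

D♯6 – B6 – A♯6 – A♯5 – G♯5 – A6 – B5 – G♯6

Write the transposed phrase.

B major to E♭ major down is an augmented fifth, so every note moves down by that interval.
D#6 -> G5
B6 -> Eb6
A#6 -> D6
A#5 -> D5
G#5 -> C5
A6 -> Db6
B5 -> Eb5
G#6 -> C6

G5 Eb6 D6 D5 C5 Db6 Eb5 C6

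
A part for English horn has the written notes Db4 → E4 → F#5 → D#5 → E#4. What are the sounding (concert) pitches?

Gb3 A3 B4 G#4 A#3

The English horn sounds a perfect fifth below written, so transpose each written note down a perfect fifth.
Db4 becomes Gb3
E4 becomes A3
F#5 becomes B4
D#5 becomes G#4
E#4 becomes A#3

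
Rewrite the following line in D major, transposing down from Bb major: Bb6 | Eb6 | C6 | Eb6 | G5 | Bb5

D6 G5 E5 G5 B4 D5

Bb major to D major down is a minor sixth, so every note moves down by that interval.
Bb6 gives D6
Eb6 gives G5
C6 gives E5
Eb6 gives G5
G5 gives B4
Bb5 gives D5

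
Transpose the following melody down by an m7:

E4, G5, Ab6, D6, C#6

E4: a seventh down reaches F, and 10 semitones makes it F#3.
G5 down a minor seventh is A4.
Ab6: a seventh down reaches B, and 10 semitones makes it Bb5.
D6: a seventh down reaches E, and 10 semitones makes it E5.
C#6: a seventh down reaches D, and 10 semitones makes it D#5.

F#3 A4 Bb5 E5 D#5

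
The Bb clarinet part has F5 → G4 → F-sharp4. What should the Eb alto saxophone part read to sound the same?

First find concert pitch: the Bb clarinet sounds a major second below written, so F5 G4 F-sharp4 sounds Eb5 F4 E4.
Then write for Eb alto saxophone: it sounds a major sixth below written, so the part must be a major sixth above concert.
Eb5 → C6
F4 → D5
E4 → C#5

C6 D5 C#5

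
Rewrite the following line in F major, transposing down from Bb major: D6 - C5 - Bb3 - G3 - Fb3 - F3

From Bb down to F is a perfect fourth; apply that to each pitch.
D6 → A5
C5 → G4
Bb3 → F3
G3 → D3
Fb3 → Cb3
F3 → C3

A5 G4 F3 D3 Cb3 C3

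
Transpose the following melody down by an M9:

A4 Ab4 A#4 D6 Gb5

G3 Gb3 G#3 C5 Fb4

A4 → G3
Ab4 → Gb3
A#4 → G#3
D6 → C5
Gb5 → Fb4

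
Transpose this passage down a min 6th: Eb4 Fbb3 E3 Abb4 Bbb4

G3 Abb2 G#2 Cb4 Db4

Eb4 -> G3
Fbb3 -> Abb2
E3 -> G#2
Abb4 -> Cb4
Bbb4 -> Db4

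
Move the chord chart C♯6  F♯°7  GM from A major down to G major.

B6 E°7 FM

A major down to G major is a major second; each chord root moves by that interval while the quality stays the same.
C♯6: root C♯ down a major second → B, giving B6.
F♯°7: root F♯ down a major second → E, giving E°7.
GM: root G down a major second → F, giving FM.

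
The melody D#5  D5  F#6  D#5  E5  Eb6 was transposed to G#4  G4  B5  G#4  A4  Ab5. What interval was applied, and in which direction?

down a perfect fifth

Take the first pair: D#5 → G#4. D to G spans 5 letter names, so the interval is some kind of fifth.
G#4 to D#5 is 7 semitones, which makes it a perfect fifth; the second version is lower, so the direction is down.
Checking another pair — Eb6 → Ab5 — gives the same interval.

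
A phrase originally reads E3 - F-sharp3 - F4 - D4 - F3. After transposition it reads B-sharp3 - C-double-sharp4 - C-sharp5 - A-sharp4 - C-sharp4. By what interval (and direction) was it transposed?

From E3 to B#3 is 5 letter names — a fifth of some quality.
E3 to B#3 is 8 semitones, which makes it an augmented fifth; the second version is higher, so the direction is up.
Checking another pair — F3 → C#4 — gives the same interval.

up an augmented fifth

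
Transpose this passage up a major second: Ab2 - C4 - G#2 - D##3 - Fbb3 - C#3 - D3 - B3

Bb2 D4 A#2 E##3 Gbb3 D#3 E3 C#4

Ab2 up a major second is Bb2.
A major second up from C4 gives D4.
G#2: a second up reaches A, and 2 semitones makes it A#2.
A major second up from D##3 gives E##3.
A major second up from Fbb3 gives Gbb3.
A major second up from C#3 gives D#3.
A major second up from D3 gives E3.
A major second up from B3 gives C#4.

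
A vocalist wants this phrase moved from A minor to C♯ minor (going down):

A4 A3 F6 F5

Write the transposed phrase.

C#4 C#3 A5 A4

From A down to C♯ is a minor sixth; apply that to each pitch.
A4 to C#4
A3 to C#3
F6 to A5
F5 to A4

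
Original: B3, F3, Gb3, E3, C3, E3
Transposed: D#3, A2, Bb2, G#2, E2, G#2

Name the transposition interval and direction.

down a minor sixth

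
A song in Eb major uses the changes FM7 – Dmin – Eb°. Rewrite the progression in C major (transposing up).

DM7 Bmin C°

Eb major up to C major is a major sixth; each chord root moves by that interval while the quality stays the same.
FM7: root F up a major sixth → D, giving DM7.
Dmin: root D up a major sixth → B, giving Bmin.
Eb°: root Eb up a major sixth → C, giving C°.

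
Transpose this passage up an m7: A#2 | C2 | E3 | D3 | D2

G#3 Bb2 D4 C4 C3

A#2: a seventh up reaches G, and 10 semitones makes it G#3.
C2 up a minor seventh is Bb2.
E3 up a minor seventh is D4.
D3 up a minor seventh is C4.
A minor seventh up from D2 gives C3.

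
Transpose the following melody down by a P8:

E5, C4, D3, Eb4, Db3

E5 down a perfect octave is E4.
C4 down a perfect octave is C3.
D3: an octave down reaches D, and 12 semitones makes it D2.
Eb4: an octave down reaches E, and 12 semitones makes it Eb3.
A perfect octave down from Db3 gives Db2.

E4 C3 D2 Eb3 Db2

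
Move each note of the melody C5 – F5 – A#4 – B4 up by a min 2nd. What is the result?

A minor second up from C5 gives Db5.
F5: a second up reaches G, and 1 semitone makes it Gb5.
A#4: a second up reaches B, and 1 semitone makes it B4.
B4: a second up reaches C, and 1 semitone makes it C5.

Db5 Gb5 B4 C5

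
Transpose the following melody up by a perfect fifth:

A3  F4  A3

A3 to E4
F4 to C5
A3 to E4

E4 C5 E4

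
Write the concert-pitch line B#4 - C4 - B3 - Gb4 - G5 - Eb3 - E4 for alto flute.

E#5 F4 E4 Cb5 C6 Ab3 A4

Written C4 sounds as G3 on the alto flute, so concert pitches are written a perfect fourth up.
B#4 → E#5
C4 → F4
B3 → E4
Gb4 → Cb5
G5 → C6
Eb3 → Ab3
E4 → A4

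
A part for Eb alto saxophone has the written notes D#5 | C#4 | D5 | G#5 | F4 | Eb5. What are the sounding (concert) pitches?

The Eb alto saxophone sounds a major sixth below written, so transpose each written note down a major sixth.
D#5 -> F#4
C#4 -> E3
D5 -> F4
G#5 -> B4
F4 -> Ab3
Eb5 -> Gb4

F#4 E3 F4 B4 Ab3 Gb4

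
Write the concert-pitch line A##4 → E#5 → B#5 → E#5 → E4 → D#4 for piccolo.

A##3 E#4 B#4 E#4 E3 D#3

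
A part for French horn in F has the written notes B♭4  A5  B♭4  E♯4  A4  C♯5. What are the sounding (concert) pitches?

Written C4 on the French horn in F sounds as F3, a perfect fifth lower; apply that shift to every note.
Bb4 -> Eb4
A5 -> D5
Bb4 -> Eb4
E#4 -> A#3
A4 -> D4
C#5 -> F#4

Eb4 D5 Eb4 A#3 D4 F#4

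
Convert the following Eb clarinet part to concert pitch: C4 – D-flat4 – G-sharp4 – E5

Eb4 Fb4 B4 G5

The Eb clarinet sounds a minor third above written, so transpose each written note up a minor third.
C4 gives Eb4
Db4 gives Fb4
G#4 gives B4
E5 gives G5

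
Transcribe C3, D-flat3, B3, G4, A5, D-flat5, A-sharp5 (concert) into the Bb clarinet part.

D3 Eb3 C#4 A4 B5 Eb5 B#5

Written C4 sounds as Bb3 on the Bb clarinet, so concert pitches are written a major second up.
C3 gives D3
Db3 gives Eb3
B3 gives C#4
G4 gives A4
A5 gives B5
Db5 gives Eb5
A#5 gives B#5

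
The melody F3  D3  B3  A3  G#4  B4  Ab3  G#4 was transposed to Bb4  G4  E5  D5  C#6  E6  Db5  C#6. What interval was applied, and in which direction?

From F3 to Bb4 is 11 letter names — an eleventh of some quality.
F3 to Bb4 is 17 semitones, which makes it a perfect eleventh; the second version is higher, so the direction is up.
Checking another pair — G#4 → C#6 — gives the same interval.

up a perfect eleventh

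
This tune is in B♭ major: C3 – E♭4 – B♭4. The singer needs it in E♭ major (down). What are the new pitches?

F2 Ab3 Eb4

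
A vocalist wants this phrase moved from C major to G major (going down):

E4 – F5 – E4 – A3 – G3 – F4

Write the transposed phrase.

B3 C5 B3 E3 D3 C4

From C down to G is a perfect fourth; apply that to each pitch.
E4 gives B3
F5 gives C5
E4 gives B3
A3 gives E3
G3 gives D3
F4 gives C4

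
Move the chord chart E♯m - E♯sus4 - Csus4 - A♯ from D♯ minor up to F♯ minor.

G#m G#sus4 Ebsus4 C#

D♯ minor up to F♯ minor is a minor third; each chord root moves by that interval while the quality stays the same.
E♯m: root E♯ up a minor third → G#, giving G#m.
E♯sus4: root E♯ up a minor third → G#, giving G#sus4.
Csus4: root C up a minor third → Eb, giving Ebsus4.
A♯: root A♯ up a minor third → C#, giving C#.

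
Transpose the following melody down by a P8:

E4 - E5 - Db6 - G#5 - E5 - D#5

A perfect octave down from E4 gives E3.
A perfect octave down from E5 gives E4.
Db6 down a perfect octave is Db5.
G#5: an octave down reaches G, and 12 semitones makes it G#4.
E5 down a perfect octave is E4.
D#5: an octave down reaches D, and 12 semitones makes it D#4.

E3 E4 Db5 G#4 E4 D#4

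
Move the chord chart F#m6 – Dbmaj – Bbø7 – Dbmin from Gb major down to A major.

G##m6 Emaj C#ø7 Emin

Gb major down to A major is a diminished seventh; each chord root moves by that interval while the quality stays the same.
F#m6: root F# down a diminished seventh → G##, giving G##m6.
Dbmaj: root Db down a diminished seventh → E, giving Emaj.
Bbø7: root Bb down a diminished seventh → C#, giving C#ø7.
Dbmin: root Db down a diminished seventh → E, giving Emin.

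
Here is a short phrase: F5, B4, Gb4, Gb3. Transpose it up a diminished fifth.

F5 → Cb6
B4 → F5
Gb4 → Dbb5
Gb3 → Dbb4

Cb6 F5 Dbb5 Dbb4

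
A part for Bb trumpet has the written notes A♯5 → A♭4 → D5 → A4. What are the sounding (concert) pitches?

G#5 Gb4 C5 G4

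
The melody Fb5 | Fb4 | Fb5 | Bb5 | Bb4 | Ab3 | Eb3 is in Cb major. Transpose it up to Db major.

Gb5 Gb4 Gb5 C6 C5 Bb3 F3

Cb major to Db major up is a major second, so every note moves up by that interval.
Fb5 → Gb5
Fb4 → Gb4
Fb5 → Gb5
Bb5 → C6
Bb4 → C5
Ab3 → Bb3
Eb3 → F3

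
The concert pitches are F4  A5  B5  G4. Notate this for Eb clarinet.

D4 F#5 G#5 E4

The Eb clarinet sounds a minor third above written, so the written part must be a minor third below concert — transpose each note down.
F4 to D4
A5 to F#5
B5 to G#5
G4 to E4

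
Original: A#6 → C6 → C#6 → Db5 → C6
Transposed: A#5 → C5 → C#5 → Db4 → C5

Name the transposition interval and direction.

From A#6 to A#5 is 8 letter names — an octave of some quality.
A#5 to A#6 is 12 semitones, which makes it a perfect octave; the second version is lower, so the direction is down.
Checking another pair — C6 → C5 — gives the same interval.

down a perfect octave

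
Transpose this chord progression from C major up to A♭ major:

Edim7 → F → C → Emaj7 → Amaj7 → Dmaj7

Cdim7 Db Ab Cmaj7 Fmaj7 Bbmaj7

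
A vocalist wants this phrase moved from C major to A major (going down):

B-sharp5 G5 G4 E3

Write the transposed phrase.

G##5 E5 E4 C#3

From C down to A is a minor third; apply that to each pitch.
B#5 becomes G##5
G5 becomes E5
G4 becomes E4
E3 becomes C#3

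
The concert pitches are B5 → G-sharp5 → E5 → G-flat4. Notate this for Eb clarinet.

G#5 E#5 C#5 Eb4

Written C4 sounds as Eb4 on the Eb clarinet, so concert pitches are written a minor third down.
B5 gives G#5
G#5 gives E#5
E5 gives C#5
Gb4 gives Eb4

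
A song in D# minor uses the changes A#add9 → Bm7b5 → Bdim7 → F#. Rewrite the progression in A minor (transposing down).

D# minor down to A minor is an augmented fourth; each chord root moves by that interval while the quality stays the same.
A#add9: root A# down an augmented fourth → E, giving Eadd9.
Bm7b5: root B down an augmented fourth → F, giving Fm7b5.
Bdim7: root B down an augmented fourth → F, giving Fdim7.
F#: root F# down an augmented fourth → C, giving C.

Eadd9 Fm7b5 Fdim7 C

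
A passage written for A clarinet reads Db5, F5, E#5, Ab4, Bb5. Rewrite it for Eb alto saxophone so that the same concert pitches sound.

G5 B5 A##5 D5 E6

First find concert pitch: the A clarinet sounds a minor third below written, so Db5 F5 E#5 Ab4 Bb5 sounds Bb4 D5 C##5 F4 G5.
Then write for Eb alto saxophone: it sounds a major sixth below written, so the part must be a major sixth above concert.
Bb4 → G5
D5 → B5
C##5 → A##5
F4 → D5
G5 → E6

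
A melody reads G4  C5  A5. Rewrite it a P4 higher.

A perfect fourth up from G4 gives C5.
A perfect fourth up from C5 gives F5.
A5: a fourth up reaches D, and 5 semitones makes it D6.

C5 F5 D6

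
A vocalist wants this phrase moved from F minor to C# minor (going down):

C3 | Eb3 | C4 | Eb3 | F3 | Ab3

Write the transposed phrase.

G#2 B2 G#3 B2 C#3 E3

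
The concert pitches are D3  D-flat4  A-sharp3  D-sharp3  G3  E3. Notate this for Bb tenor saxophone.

E4 Eb5 B#4 E#4 A4 F#4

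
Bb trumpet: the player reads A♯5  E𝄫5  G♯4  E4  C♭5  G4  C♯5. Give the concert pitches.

The Bb trumpet sounds a major second below written, so transpose each written note down a major second.
A#5 becomes G#5
Ebb5 becomes Dbb5
G#4 becomes F#4
E4 becomes D4
Cb5 becomes Bbb4
G4 becomes F4
C#5 becomes B4

G#5 Dbb5 F#4 D4 Bbb4 F4 B4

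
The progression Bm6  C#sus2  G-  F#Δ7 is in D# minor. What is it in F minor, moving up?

D# minor up to F minor is a diminished third; each chord root moves by that interval while the quality stays the same.
Bm6: root B up a diminished third → Db, giving Dbm6.
C#sus2: root C# up a diminished third → Eb, giving Ebsus2.
G-: root G up a diminished third → Bbb, giving Bbb-.
F#Δ7: root F# up a diminished third → Ab, giving AbΔ7.

Dbm6 Ebsus2 Bbb- AbΔ7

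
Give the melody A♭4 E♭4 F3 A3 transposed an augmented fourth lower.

Ebb4 Bbb3 Cb3 Eb3

Ab4 → Ebb4
Eb4 → Bbb3
F3 → Cb3
A3 → Eb3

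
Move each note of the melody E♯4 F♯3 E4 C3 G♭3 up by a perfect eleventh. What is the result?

E#4 → A#5
F#3 → B4
E4 → A5
C3 → F4
Gb3 → Cb5

A#5 B4 A5 F4 Cb5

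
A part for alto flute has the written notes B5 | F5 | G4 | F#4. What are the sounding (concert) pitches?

F#5 C5 D4 C#4

Written C4 on the alto flute sounds as G3, a perfect fourth lower; apply that shift to every note.
B5 → F#5
F5 → C5
G4 → D4
F#4 → C#4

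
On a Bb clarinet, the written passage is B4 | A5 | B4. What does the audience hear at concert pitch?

Written C4 on the Bb clarinet sounds as Bb3, a major second lower; apply that shift to every note.
B4 becomes A4
A5 becomes G5
B4 becomes A4

A4 G5 A4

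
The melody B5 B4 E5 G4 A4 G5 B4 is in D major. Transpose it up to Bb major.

From D up to Bb is a minor sixth; apply that to each pitch.
B5 -> G6
B4 -> G5
E5 -> C6
G4 -> Eb5
A4 -> F5
G5 -> Eb6
B4 -> G5

G6 G5 C6 Eb5 F5 Eb6 G5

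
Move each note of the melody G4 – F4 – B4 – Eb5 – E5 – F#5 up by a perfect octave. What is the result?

G5 F5 B5 Eb6 E6 F#6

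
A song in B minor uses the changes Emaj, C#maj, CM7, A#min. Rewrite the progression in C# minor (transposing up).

B minor up to C# minor is a major second; each chord root moves by that interval while the quality stays the same.
Emaj: root E up a major second → F#, giving F#maj.
C#maj: root C# up a major second → D#, giving D#maj.
CM7: root C up a major second → D, giving DM7.
A#min: root A# up a major second → B#, giving B#min.

F#maj D#maj DM7 B#min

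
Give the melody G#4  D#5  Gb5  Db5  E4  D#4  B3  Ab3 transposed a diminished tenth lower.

G#4 → E##3
D#5 → B##3
Gb5 → E4
Db5 → B3
E4 → C##3
D#4 → B##2
B3 → G##2
Ab3 → F#2

E##3 B##3 E4 B3 C##3 B##2 G##2 F#2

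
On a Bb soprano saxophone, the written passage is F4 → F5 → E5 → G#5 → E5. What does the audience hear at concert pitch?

The Bb soprano saxophone sounds a major second below written, so transpose each written note down a major second.
F4 becomes Eb4
F5 becomes Eb5
E5 becomes D5
G#5 becomes F#5
E5 becomes D5

Eb4 Eb5 D5 F#5 D5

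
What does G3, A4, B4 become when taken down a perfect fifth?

C3 D4 E4

G3 down a perfect fifth is C3.
A4 down a perfect fifth is D4.
B4: a fifth down reaches E, and 7 semitones makes it E4.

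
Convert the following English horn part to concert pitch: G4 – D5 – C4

C4 G4 F3

The English horn sounds a perfect fifth below written, so transpose each written note down a perfect fifth.
G4 to C4
D5 to G4
C4 to F3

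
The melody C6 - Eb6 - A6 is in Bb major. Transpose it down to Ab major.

Bb5 Db6 G6

From Bb down to Ab is a major second; apply that to each pitch.
C6 becomes Bb5
Eb6 becomes Db6
A6 becomes G6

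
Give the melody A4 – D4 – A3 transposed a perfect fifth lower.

A perfect fifth down from A4 gives D4.
A perfect fifth down from D4 gives G3.
A perfect fifth down from A3 gives D3.

D4 G3 D3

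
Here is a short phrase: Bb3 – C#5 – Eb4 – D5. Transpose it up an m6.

Gb4 A5 Cb5 Bb5

Bb3 up a minor sixth is Gb4.
C#5: a sixth up reaches A, and 8 semitones makes it A5.
Eb4 up a minor sixth is Cb5.
D5: a sixth up reaches B, and 8 semitones makes it Bb5.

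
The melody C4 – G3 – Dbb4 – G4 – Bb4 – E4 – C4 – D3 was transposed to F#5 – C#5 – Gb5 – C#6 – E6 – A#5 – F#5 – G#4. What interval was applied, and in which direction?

From C4 to F#5 is 11 letter names — an eleventh of some quality.
C4 to F#5 is 18 semitones, which makes it an augmented eleventh; the second version is higher, so the direction is up.
Checking another pair — D3 → G#4 — gives the same interval.

up an augmented eleventh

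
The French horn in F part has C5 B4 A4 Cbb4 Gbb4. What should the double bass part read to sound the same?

F5 E5 D5 Fbb4 Cbb5

First find concert pitch: the French horn in F sounds a perfect fifth below written, so C5 B4 A4 Cbb4 Gbb4 sounds F4 E4 D4 Fbb3 Cbb4.
Then write for double bass: it sounds a perfect octave below written, so the part must be a perfect octave above concert.
F4 → F5
E4 → E5
D4 → D5
Fbb3 → Fbb4
Cbb4 → Cbb5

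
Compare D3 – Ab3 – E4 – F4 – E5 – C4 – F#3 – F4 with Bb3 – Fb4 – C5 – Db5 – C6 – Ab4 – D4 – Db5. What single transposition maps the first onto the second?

From D3 to Bb3 is 6 letter names — a sixth of some quality.
D3 to Bb3 is 8 semitones, which makes it a minor sixth; the second version is higher, so the direction is up.
Checking another pair — F4 → Db5 — gives the same interval.

up a minor sixth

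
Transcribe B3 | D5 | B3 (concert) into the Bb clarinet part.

The Bb clarinet sounds a major second below written, so the written part must be a major second above concert — transpose each note up.
B3 to C#4
D5 to E5
B3 to C#4

C#4 E5 C#4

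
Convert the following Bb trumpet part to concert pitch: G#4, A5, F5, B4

F#4 G5 Eb5 A4

The Bb trumpet sounds a major second below written, so transpose each written note down a major second.
G#4 to F#4
A5 to G5
F5 to Eb5
B4 to A4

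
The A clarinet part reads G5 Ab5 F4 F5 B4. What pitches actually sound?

E5 F5 D4 D5 G#4

The A clarinet sounds a minor third below written, so transpose each written note down a minor third.
G5 becomes E5
Ab5 becomes F5
F4 becomes D4
F5 becomes D5
B4 becomes G#4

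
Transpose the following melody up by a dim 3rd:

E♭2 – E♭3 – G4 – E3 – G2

Eb2 gives Gbb2
Eb3 gives Gbb3
G4 gives Bbb4
E3 gives Gb3
G2 gives Bbb2

Gbb2 Gbb3 Bbb4 Gb3 Bbb2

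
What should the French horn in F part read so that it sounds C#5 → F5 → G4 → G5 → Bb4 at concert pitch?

G#5 C6 D5 D6 F5

Written C4 sounds as F3 on the French horn in F, so concert pitches are written a perfect fifth up.
C#5 gives G#5
F5 gives C6
G4 gives D5
G5 gives D6
Bb4 gives F5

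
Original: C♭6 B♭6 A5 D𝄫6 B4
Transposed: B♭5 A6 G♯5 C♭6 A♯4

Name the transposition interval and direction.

down a minor second

From Cb6 to Bb5 is 2 letter names — a second of some quality.
Bb5 to Cb6 is 1 semitone, which makes it a minor second; the second version is lower, so the direction is down.
Checking another pair — B4 → A#4 — gives the same interval.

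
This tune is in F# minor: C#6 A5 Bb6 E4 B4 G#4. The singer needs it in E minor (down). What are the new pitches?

B5 G5 Ab6 D4 A4 F#4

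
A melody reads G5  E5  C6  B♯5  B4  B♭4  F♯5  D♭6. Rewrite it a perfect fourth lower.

G5 -> D5
E5 -> B4
C6 -> G5
B#5 -> F##5
B4 -> F#4
Bb4 -> F4
F#5 -> C#5
Db6 -> Ab5

D5 B4 G5 F##5 F#4 F4 C#5 Ab5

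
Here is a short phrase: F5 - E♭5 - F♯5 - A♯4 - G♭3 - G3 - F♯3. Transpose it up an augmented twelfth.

C#7 B6 C##7 E##6 D5 D#5 C##5

F5: a twelfth up reaches C, and 20 semitones makes it C#7.
An augmented twelfth up from Eb5 gives B6.
F#5 up an augmented twelfth is C##7.
A#4: a twelfth up reaches E, and 20 semitones makes it E##6.
An augmented twelfth up from Gb3 gives D5.
An augmented twelfth up from G3 gives D#5.
An augmented twelfth up from F#3 gives C##5.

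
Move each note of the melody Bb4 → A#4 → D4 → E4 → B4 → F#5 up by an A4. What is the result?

E5 D##5 G#4 A#4 E#5 B#5

Bb4 to E5
A#4 to D##5
D4 to G#4
E4 to A#4
B4 to E#5
F#5 to B#5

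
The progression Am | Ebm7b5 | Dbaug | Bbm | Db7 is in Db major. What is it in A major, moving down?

Db major down to A major is a diminished fourth; each chord root moves by that interval while the quality stays the same.
Am: root A down a diminished fourth → E#, giving E#m.
Ebm7b5: root Eb down a diminished fourth → B, giving Bm7b5.
Dbaug: root Db down a diminished fourth → A, giving Aaug.
Bbm: root Bb down a diminished fourth → F#, giving F#m.
Db7: root Db down a diminished fourth → A, giving A7.

E#m Bm7b5 Aaug F#m A7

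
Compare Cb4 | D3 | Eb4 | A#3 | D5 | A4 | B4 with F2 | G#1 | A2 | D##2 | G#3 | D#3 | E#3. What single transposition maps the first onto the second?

down a diminished twelfth

From Cb4 to F2 is 12 letter names — a twelfth of some quality.
F2 to Cb4 is 18 semitones, which makes it a diminished twelfth; the second version is lower, so the direction is down.
Checking another pair — B4 → E#3 — gives the same interval.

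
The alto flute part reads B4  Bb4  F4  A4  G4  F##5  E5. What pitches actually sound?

The alto flute sounds a perfect fourth below written, so transpose each written note down a perfect fourth.
B4 becomes F#4
Bb4 becomes F4
F4 becomes C4
A4 becomes E4
G4 becomes D4
F##5 becomes C##5
E5 becomes B4

F#4 F4 C4 E4 D4 C##5 B4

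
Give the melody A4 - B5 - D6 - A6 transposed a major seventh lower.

A4 gives Bb3
B5 gives C5
D6 gives Eb5
A6 gives Bb5

Bb3 C5 Eb5 Bb5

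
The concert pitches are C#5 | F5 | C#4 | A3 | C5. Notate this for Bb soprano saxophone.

D#5 G5 D#4 B3 D5

The Bb soprano saxophone sounds a major second below written, so the written part must be a major second above concert — transpose each note up.
C#5 → D#5
F5 → G5
C#4 → D#4
A3 → B3
C5 → D5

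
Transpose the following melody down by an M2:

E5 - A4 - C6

E5: a second down reaches D, and 2 semitones makes it D5.
A major second down from A4 gives G4.
A major second down from C6 gives Bb5.

D5 G4 Bb5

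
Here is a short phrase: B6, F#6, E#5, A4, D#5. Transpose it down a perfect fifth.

E6 B5 A#4 D4 G#4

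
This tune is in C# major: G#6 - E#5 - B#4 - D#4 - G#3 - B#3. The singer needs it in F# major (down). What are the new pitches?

C#6 A#4 E#4 G#3 C#3 E#3

From C# down to F# is a perfect fifth; apply that to each pitch.
G#6 -> C#6
E#5 -> A#4
B#4 -> E#4
D#4 -> G#3
G#3 -> C#3
B#3 -> E#3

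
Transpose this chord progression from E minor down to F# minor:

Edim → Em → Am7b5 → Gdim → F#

E minor down to F# minor is a minor seventh; each chord root moves by that interval while the quality stays the same.
Edim: root E down a minor seventh → F#, giving F#dim.
Em: root E down a minor seventh → F#, giving F#m.
Am7b5: root A down a minor seventh → B, giving Bm7b5.
Gdim: root G down a minor seventh → A, giving Adim.
F#: root F# down a minor seventh → G#, giving G#.

F#dim F#m Bm7b5 Adim G#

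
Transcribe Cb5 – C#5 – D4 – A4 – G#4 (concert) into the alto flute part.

The alto flute sounds a perfect fourth below written, so the written part must be a perfect fourth above concert — transpose each note up.
Cb5 → Fb5
C#5 → F#5
D4 → G4
A4 → D5
G#4 → C#5

Fb5 F#5 G4 D5 C#5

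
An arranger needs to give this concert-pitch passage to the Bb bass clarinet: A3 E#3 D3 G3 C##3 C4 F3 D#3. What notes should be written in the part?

B4 F##4 E4 A4 D##4 D5 G4 E#4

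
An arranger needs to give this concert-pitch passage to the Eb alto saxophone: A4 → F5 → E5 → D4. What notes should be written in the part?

The Eb alto saxophone sounds a major sixth below written, so the written part must be a major sixth above concert — transpose each note up.
A4 -> F#5
F5 -> D6
E5 -> C#6
D4 -> B4

F#5 D6 C#6 B4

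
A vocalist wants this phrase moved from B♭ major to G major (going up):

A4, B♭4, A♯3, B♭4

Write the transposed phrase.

F#5 G5 F##4 G5

From B♭ up to G is a major sixth; apply that to each pitch.
A4 -> F#5
Bb4 -> G5
A#3 -> F##4
Bb4 -> G5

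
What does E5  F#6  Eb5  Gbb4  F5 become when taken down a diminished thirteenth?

G##3 A##4 G#3 Bb2 A#3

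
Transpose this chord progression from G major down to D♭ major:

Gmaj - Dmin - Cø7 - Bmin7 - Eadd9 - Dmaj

Dbmaj Abmin Gbø7 Fmin7 Bbadd9 Abmaj

G major down to D♭ major is an augmented fourth; each chord root moves by that interval while the quality stays the same.
Gmaj: root G down an augmented fourth → Db, giving Dbmaj.
Dmin: root D down an augmented fourth → Ab, giving Abmin.
Cø7: root C down an augmented fourth → Gb, giving Gbø7.
Bmin7: root B down an augmented fourth → F, giving Fmin7.
Eadd9: root E down an augmented fourth → Bb, giving Bbadd9.
Dmaj: root D down an augmented fourth → Ab, giving Abmaj.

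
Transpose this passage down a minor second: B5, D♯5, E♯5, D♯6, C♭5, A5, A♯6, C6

A minor second down from B5 gives A#5.
A minor second down from D#5 gives C##5.
E#5: a second down reaches D, and 1 semitone makes it D##5.
A minor second down from D#6 gives C##6.
A minor second down from Cb5 gives Bb4.
A5 down a minor second is G#5.
A#6 down a minor second is G##6.
C6 down a minor second is B5.

A#5 C##5 D##5 C##6 Bb4 G#5 G##6 B5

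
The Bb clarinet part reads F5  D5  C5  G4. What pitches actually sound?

Eb5 C5 Bb4 F4

The Bb clarinet sounds a major second below written, so transpose each written note down a major second.
F5 to Eb5
D5 to C5
C5 to Bb4
G4 to F4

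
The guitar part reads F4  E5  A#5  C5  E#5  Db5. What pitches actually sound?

F3 E4 A#4 C4 E#4 Db4

Written C4 on the guitar sounds as C3, a perfect octave lower; apply that shift to every note.
F4 → F3
E5 → E4
A#5 → A#4
C5 → C4
E#5 → E#4
Db5 → Db4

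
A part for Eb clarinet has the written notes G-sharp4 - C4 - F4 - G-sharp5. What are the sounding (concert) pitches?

B4 Eb4 Ab4 B5

The Eb clarinet sounds a minor third above written, so transpose each written note up a minor third.
G#4 → B4
C4 → Eb4
F4 → Ab4
G#5 → B5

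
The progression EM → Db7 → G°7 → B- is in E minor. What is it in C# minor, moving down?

C#M Bb7 E°7 G#-

E minor down to C# minor is a minor third; each chord root moves by that interval while the quality stays the same.
EM: root E down a minor third → C#, giving C#M.
Db7: root Db down a minor third → Bb, giving Bb7.
G°7: root G down a minor third → E, giving E°7.
B-: root B down a minor third → G#, giving G#-.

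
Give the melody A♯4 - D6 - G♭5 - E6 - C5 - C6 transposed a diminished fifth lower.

D##4 G#5 C5 A#5 F#4 F#5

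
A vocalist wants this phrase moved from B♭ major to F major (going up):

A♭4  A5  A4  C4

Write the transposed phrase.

B♭ major to F major up is a perfect fifth, so every note moves up by that interval.
Ab4 -> Eb5
A5 -> E6
A4 -> E5
C4 -> G4

Eb5 E6 E5 G4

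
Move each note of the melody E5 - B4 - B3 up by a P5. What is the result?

B5 F#5 F#4

E5 to B5
B4 to F#5
B3 to F#4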